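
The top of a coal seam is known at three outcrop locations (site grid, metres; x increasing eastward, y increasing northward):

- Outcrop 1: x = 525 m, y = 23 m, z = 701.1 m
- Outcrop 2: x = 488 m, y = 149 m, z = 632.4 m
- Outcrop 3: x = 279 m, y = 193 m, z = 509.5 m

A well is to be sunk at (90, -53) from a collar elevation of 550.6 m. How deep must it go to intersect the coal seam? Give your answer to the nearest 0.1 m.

38.7 m

Two edge vectors: Outcrop 1→Outcrop 2 = (-37, 126, -68.7), Outcrop 1→Outcrop 3 = (-246, 170, -191.6).
Normal n = (Outcrop 1→Outcrop 2) × (Outcrop 1→Outcrop 3) = (-12462.6, 9811, 24706).
So ∂z/∂x = −n_x/n_z = 0.50444 and ∂z/∂y = −n_y/n_z = −0.39711.
Intercept c from Outcrop 1: 701.1 − 264.83 + 9.13 = 445.40.
At (90, -53): z_contact = 45.40 + 21.05 + 445.40 = 511.85 m.
Depth below ground = 550.6 − 511.85 = 38.7 m.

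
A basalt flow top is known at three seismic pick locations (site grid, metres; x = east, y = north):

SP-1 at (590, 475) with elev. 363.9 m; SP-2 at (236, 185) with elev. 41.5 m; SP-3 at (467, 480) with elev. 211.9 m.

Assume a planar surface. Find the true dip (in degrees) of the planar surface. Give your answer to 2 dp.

Two edge vectors: SP-1→SP-2 = (-354, -290, -322.4), SP-1→SP-3 = (-123, 5, -152).
Normal n = (SP-1→SP-2) × (SP-1→SP-3) = (45692, -14152.8, -37440).
So ∂z/∂x = −n_x/n_z = 1.22041 and ∂z/∂y = −n_y/n_z = −0.37801.
Gradient magnitude |∇z| = √(a² + b²) = √(1.48939 + 0.14289) = 1.27761.
True dip = arctan(1.27761) = 51.95°, dipping toward WNW (azimuth ≈ 287°).

51.95°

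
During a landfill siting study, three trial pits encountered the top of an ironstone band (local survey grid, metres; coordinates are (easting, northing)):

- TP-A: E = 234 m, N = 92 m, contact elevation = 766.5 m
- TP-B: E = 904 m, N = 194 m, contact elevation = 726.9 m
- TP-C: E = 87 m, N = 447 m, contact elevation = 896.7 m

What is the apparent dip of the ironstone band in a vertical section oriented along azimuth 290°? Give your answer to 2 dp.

Let the plane be z = a·E + b·N + c.
TP-B−TP-A: 670a + 102b = −39.6;  TP-C−TP-A: −147a + 355b = 130.2.
Solving gives a = −0.10812, b = 0.32199.
Unit vector along 290° is (sin 290°, cos 290°) = (-0.9397, 0.3420).
Slope in that direction = a·(-0.9397) + b·(0.3420) = 0.21173.
Apparent dip = arctan|0.21173| = 11.95° (true dip is 18.8°, so apparent ≤ true as expected).

11.95°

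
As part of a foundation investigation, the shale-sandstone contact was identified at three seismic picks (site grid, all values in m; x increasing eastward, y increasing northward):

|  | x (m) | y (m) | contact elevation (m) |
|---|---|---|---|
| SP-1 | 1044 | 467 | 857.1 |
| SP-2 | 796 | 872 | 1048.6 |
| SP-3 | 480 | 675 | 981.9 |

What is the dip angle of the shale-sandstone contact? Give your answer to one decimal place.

Let the plane be z = a·x + b·y + c.
SP-2−SP-1: −248a + 405b = 191.5;  SP-3−SP-1: −564a + 208b = 124.8.
Solving gives a = −0.06058, b = 0.43575.
Gradient magnitude |∇z| = √(a² + b²) = √(0.00367 + 0.18987) = 0.43994.
True dip = arctan(0.43994) = 23.7°, dipping toward S (azimuth ≈ 172°).

23.7°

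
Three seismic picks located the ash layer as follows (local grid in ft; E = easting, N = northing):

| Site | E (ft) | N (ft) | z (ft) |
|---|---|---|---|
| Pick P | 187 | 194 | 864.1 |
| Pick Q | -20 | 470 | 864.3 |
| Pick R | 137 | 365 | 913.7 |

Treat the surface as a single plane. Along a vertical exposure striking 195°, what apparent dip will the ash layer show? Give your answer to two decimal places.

31.90°

Two edge vectors: Pick P→Pick Q = (-207, 276, 0.2), Pick P→Pick R = (-50, 171, 49.6).
Normal n = (Pick P→Pick Q) × (Pick P→Pick R) = (13655.4, 10257.2, -21597).
So ∂z/∂E = −n_x/n_z = 0.63228 and ∂z/∂N = −n_y/n_z = 0.47494.
Unit vector along 195° is (sin 195°, cos 195°) = (-0.2588, -0.9659).
Slope in that direction = a·(-0.2588) + b·(-0.9659) = −0.62240.
Apparent dip = arctan|0.62240| = 31.90° (true dip is 38.3°, so apparent ≤ true as expected).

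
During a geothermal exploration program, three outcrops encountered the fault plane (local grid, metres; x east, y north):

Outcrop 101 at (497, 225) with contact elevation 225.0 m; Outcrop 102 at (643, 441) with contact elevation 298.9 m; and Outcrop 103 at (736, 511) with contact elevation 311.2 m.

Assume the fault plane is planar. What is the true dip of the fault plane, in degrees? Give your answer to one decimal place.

Let the plane be z = a·x + b·y + c.
Outcrop 102−Outcrop 101: 146a + 216b = 73.9;  Outcrop 103−Outcrop 101: 239a + 286b = 86.2.
Solving gives a = −0.25499, b = 0.51448.
Gradient magnitude |∇z| = √(a² + b²) = √(0.06502 + 0.26469) = 0.57420.
True dip = arctan(0.57420) = 29.9°, dipping toward SSE (azimuth ≈ 154°).

29.9°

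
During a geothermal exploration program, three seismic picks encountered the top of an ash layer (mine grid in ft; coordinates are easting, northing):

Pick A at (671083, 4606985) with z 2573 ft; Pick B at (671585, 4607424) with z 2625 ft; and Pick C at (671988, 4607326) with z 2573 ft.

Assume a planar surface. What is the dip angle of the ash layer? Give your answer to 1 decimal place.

Let the plane be z = a·easting + b·northing + c.
Pick B−Pick A: 502a + 439b = 52;  Pick C−Pick A: 905a + 341b = 0.
Solving gives a = −0.07842, b = 0.20813.
Gradient magnitude |∇z| = √(a² + b²) = √(0.00615 + 0.04332) = 0.22241.
True dip = arctan(0.22241) = 12.5°, dipping toward SSE (azimuth ≈ 159°).

12.5°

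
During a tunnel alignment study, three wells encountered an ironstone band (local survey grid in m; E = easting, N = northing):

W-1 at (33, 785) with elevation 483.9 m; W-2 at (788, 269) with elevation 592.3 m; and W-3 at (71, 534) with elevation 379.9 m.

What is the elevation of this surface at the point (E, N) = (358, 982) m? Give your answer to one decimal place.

Let the plane be z = a·E + b·N + c.
W-2−W-1: 755a − 516b = 108.4;  W-3−W-1: 38a − 251b = −104.
Solving gives a = 0.47601, b = 0.48641.
Then c = 483.9 − a·33 − b·785 = 86.36.
At (358, 982): z = 170.4 + 477.7 + 86.36 = 734.4 m.

734.4 m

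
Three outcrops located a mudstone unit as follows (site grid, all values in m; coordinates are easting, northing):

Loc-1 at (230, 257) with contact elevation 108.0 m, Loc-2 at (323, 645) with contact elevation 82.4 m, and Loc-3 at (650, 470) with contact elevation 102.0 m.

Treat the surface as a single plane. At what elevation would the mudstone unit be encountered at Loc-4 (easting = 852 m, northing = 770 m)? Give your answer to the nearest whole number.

Two edge vectors: Loc-1→Loc-2 = (93, 388, -25.6), Loc-1→Loc-3 = (420, 213, -6).
Normal n = (Loc-1→Loc-2) × (Loc-1→Loc-3) = (3124.8, -10194, -143151).
So ∂z/∂easting = −n_x/n_z = 0.02183 and ∂z/∂northing = −n_y/n_z = −0.07121.
Intercept c from Loc-1: 108 − 5.02 + 18.30 = 121.28.
At (852, 770): z = 18.6 − 54.8 + 121.28 = 85.0 m.

85 m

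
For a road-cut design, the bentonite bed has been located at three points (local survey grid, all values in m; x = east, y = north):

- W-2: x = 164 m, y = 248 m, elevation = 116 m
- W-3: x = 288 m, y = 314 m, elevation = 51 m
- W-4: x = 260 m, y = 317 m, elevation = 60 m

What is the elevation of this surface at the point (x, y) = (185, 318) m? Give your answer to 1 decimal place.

Let the plane be z = a·x + b·y + c.
W-3−W-2: 124a + 66b = −65;  W-4−W-2: 96a + 69b = −56.
Solving gives a = −0.35541, b = −0.31712.
Then c = 116 − a·164 − b·248 = 252.93.
At (185, 318): z = −65.8 − 100.8 + 252.93 = 86.3 m.

86.3 m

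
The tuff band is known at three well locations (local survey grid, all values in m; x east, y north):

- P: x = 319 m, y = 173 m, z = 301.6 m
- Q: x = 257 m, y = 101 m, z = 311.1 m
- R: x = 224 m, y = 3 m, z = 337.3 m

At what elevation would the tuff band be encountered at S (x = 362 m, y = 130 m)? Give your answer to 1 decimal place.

Two edge vectors: P→Q = (-62, -72, 9.5), P→R = (-95, -170, 35.7).
Normal n = (P→Q) × (P→R) = (-955.4, 1310.9, 3700).
So ∂z/∂x = −n_x/n_z = 0.25822 and ∂z/∂y = −n_y/n_z = −0.35430.
Intercept c from P: 301.6 − 82.37 + 61.29 = 280.52.
At (362, 130): z = 93.5 − 46.1 + 280.52 = 327.9 m.

327.9 m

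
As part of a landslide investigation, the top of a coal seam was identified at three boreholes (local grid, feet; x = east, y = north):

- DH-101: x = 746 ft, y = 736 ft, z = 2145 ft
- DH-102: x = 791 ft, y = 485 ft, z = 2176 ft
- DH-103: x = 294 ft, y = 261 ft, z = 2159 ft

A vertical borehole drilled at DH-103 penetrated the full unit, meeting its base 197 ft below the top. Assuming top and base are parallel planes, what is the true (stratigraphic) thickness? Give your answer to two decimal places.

195.18 ft

Two edge vectors: DH-101→DH-102 = (45, -251, 31), DH-101→DH-103 = (-452, -475, 14).
Normal n = (DH-101→DH-102) × (DH-101→DH-103) = (11211, -14642, -134827).
So ∂z/∂x = −n_x/n_z = 0.08315 and ∂z/∂y = −n_y/n_z = −0.10860.
|∇z| = √(a²+b²) = 0.13678, so dip δ = arctan(0.13678) = 7.79°.
True thickness = vertical thickness × cos δ = 197 × cos 7.79° = 195.18 ft.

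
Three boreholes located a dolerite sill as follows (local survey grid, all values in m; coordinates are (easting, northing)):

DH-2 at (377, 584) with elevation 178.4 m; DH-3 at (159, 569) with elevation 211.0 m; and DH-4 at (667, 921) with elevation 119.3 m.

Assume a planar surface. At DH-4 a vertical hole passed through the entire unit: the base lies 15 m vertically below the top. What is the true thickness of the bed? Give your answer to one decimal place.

14.8 m

Two edge vectors: DH-2→DH-3 = (-218, -15, 32.6), DH-2→DH-4 = (290, 337, -59.1).
Normal n = (DH-2→DH-3) × (DH-2→DH-4) = (-10099.7, -3429.8, -69116).
So ∂z/∂E = −n_x/n_z = −0.14613 and ∂z/∂N = −n_y/n_z = −0.04962.
|∇z| = √(a²+b²) = 0.15432, so dip δ = arctan(0.15432) = 8.77°.
True thickness = vertical thickness × cos δ = 15 × cos 8.77° = 14.8 m.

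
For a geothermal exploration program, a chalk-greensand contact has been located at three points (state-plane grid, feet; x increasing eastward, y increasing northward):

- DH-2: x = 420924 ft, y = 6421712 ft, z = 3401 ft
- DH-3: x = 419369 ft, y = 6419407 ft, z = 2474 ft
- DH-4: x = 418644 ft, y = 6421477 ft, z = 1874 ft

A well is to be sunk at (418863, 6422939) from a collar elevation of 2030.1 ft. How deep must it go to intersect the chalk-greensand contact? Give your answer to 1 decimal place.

Two edge vectors: DH-2→DH-3 = (-1555, -2305, -927), DH-2→DH-4 = (-2280, -235, -1527).
Normal n = (DH-2→DH-3) × (DH-2→DH-4) = (3301890, -260925, -4889975).
So ∂z/∂x = −n_x/n_z = 0.675236581 and ∂z/∂y = −n_y/n_z = −0.053359169.
Intercept c from DH-2: 3401 − 284223.28 + 342657.21 = 61834.93.
At (418863, 6422939): z_contact = 282831.62 − 342722.68 + 61834.93 = 1943.87 ft.
Depth below ground = 2030.1 − 1943.87 = 86.2 ft.

86.2 ft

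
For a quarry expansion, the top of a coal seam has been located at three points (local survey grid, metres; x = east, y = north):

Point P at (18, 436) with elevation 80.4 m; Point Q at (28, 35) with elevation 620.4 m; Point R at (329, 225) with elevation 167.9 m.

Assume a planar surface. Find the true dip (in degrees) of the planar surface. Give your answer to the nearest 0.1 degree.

56.4°

Let the plane be z = a·x + b·y + c.
Point Q−Point P: 10a − 401b = 540;  Point R−Point P: 311a − 211b = 87.5.
Solving gives a = −0.64316, b = −1.36267.
Gradient magnitude |∇z| = √(a² + b²) = √(0.41366 + 1.85688) = 1.50683.
True dip = arctan(1.50683) = 56.4°, dipping toward NNE (azimuth ≈ 025°).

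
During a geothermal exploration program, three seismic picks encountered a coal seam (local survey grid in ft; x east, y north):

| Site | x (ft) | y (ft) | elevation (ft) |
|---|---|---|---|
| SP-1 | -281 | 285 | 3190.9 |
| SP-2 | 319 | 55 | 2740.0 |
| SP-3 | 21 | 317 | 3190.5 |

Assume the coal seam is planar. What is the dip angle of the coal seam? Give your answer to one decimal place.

Let the plane be z = a·x + b·y + c.
SP-2−SP-1: 600a − 230b = −450.9;  SP-3−SP-1: 302a + 32b = −0.4.
Solving gives a = −0.16378, b = 1.53318.
Gradient magnitude |∇z| = √(a² + b²) = √(0.02682 + 2.35064) = 1.54190.
True dip = arctan(1.54190) = 57.0°, dipping toward S (azimuth ≈ 174°).

57.0°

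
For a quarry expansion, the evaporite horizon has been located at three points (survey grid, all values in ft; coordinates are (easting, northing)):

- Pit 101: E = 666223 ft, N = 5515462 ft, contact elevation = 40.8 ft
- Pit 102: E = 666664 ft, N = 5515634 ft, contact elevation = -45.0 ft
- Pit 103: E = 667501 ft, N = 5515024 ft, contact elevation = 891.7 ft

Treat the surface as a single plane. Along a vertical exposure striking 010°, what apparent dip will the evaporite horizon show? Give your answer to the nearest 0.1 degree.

Two edge vectors: Pit 101→Pit 102 = (441, 172, -85.8), Pit 101→Pit 103 = (1278, -438, 850.9).
Normal n = (Pit 101→Pit 102) × (Pit 101→Pit 103) = (108774.4, -484899.3, -412974).
So ∂z/∂E = −n_x/n_z = 0.26339 and ∂z/∂N = −n_y/n_z = −1.17416.
Unit vector along 010° is (sin 10°, cos 10°) = (0.1736, 0.9848).
Slope in that direction = a·(0.1736) + b·(0.9848) = −1.11059.
Apparent dip = arctan|1.11059| = 48.0° (true dip is 50.3°, so apparent ≤ true as expected).

48.0°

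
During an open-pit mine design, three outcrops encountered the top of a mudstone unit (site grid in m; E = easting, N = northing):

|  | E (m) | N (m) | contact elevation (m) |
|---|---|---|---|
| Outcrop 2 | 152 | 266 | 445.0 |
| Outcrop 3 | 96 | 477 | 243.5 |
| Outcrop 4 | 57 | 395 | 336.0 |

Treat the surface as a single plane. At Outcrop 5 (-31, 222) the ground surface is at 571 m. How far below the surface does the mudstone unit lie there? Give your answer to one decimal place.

Let the plane be z = a·E + b·N + c.
Outcrop 3−Outcrop 2: −56a + 211b = −201.5;  Outcrop 4−Outcrop 2: −95a + 129b = −109.
Solving gives a = −0.23356, b = −1.01696.
Then c = 445 − a·152 − b·266 = 751.01.
At (-31, 222): z_contact = 7.24 − 225.77 + 751.01 = 532.49 m.
Depth below ground = 571 − 532.49 = 38.5 m.

38.5 m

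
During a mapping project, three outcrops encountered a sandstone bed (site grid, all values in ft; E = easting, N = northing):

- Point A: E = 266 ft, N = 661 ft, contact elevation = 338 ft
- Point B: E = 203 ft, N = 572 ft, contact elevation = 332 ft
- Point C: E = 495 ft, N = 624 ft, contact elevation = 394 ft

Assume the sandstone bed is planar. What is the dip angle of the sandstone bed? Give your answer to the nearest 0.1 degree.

Two edge vectors: Point A→Point B = (-63, -89, -6), Point A→Point C = (229, -37, 56).
Normal n = (Point A→Point B) × (Point A→Point C) = (-5206, 2154, 22712).
So ∂z/∂E = −n_x/n_z = 0.22922 and ∂z/∂N = −n_y/n_z = −0.09484.
Gradient magnitude |∇z| = √(a² + b²) = √(0.05254 + 0.00899) = 0.24806.
True dip = arctan(0.24806) = 13.9°, dipping toward WNW (azimuth ≈ 292°).

13.9°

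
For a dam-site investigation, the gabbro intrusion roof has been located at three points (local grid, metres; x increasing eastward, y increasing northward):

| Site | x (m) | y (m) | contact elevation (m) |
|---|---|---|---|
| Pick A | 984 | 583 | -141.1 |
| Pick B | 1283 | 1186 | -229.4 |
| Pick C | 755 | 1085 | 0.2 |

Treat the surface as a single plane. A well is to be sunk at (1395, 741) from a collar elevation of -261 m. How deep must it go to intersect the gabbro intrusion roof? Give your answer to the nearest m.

Two edge vectors: Pick A→Pick B = (299, 603, -88.3), Pick A→Pick C = (-229, 502, 141.3).
Normal n = (Pick A→Pick B) × (Pick A→Pick C) = (129530.5, -22028, 288185).
So ∂z/∂x = −n_x/n_z = −0.44947 and ∂z/∂y = −n_y/n_z = 0.07644.
Intercept c from Pick A: -141.1 + 442.28 − 44.56 = 256.62.
At (1395, 741): z_contact = −627.0 + 56.6 + 256.62 = -313.8 m.
Depth below ground = -261 − (-313.8) = 53 m.

53 m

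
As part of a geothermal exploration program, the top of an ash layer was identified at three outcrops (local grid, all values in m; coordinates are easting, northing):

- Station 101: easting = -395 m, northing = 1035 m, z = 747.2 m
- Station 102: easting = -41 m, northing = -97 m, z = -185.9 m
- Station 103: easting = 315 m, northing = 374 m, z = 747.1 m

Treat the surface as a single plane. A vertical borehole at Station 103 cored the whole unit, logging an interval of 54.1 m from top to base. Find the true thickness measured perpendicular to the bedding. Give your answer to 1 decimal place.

28.8 m

Two edge vectors: Station 101→Station 102 = (354, -1132, -933.1), Station 101→Station 103 = (710, -661, -0.1).
Normal n = (Station 101→Station 102) × (Station 101→Station 103) = (-616665.9, -662465.6, 569726).
So ∂z/∂easting = −n_x/n_z = 1.08239 and ∂z/∂northing = −n_y/n_z = 1.16278.
|∇z| = √(a²+b²) = 1.58859, so dip δ = arctan(1.58859) = 57.81°.
True thickness = vertical thickness × cos δ = 54.1 × cos 57.81° = 28.8 m.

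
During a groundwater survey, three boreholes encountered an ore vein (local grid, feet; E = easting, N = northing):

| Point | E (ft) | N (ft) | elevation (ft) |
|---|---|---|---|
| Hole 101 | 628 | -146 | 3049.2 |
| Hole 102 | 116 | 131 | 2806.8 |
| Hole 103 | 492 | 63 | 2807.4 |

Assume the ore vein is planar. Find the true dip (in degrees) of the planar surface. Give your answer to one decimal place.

53.1°

Two edge vectors: Hole 101→Hole 102 = (-512, 277, -242.4), Hole 101→Hole 103 = (-136, 209, -241.8).
Normal n = (Hole 101→Hole 102) × (Hole 101→Hole 103) = (-16317, -90835.2, -69336).
So ∂z/∂E = −n_x/n_z = −0.23533 and ∂z/∂N = −n_y/n_z = −1.31007.
Gradient magnitude |∇z| = √(a² + b²) = √(0.05538 + 1.71629) = 1.33104.
True dip = arctan(1.33104) = 53.1°, dipping toward N (azimuth ≈ 010°).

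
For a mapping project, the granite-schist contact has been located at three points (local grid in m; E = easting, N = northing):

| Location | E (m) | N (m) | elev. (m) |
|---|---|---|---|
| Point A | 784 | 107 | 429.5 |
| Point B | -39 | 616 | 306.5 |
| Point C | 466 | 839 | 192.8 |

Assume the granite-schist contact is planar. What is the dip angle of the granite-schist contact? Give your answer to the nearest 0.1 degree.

19.8°

Two edge vectors: Point A→Point B = (-823, 509, -123), Point A→Point C = (-318, 732, -236.7).
Normal n = (Point A→Point B) × (Point A→Point C) = (-30444.3, -155690.1, -440574).
So ∂z/∂E = −n_x/n_z = −0.06910 and ∂z/∂N = −n_y/n_z = −0.35338.
Gradient magnitude |∇z| = √(a² + b²) = √(0.00478 + 0.12488) = 0.36007.
True dip = arctan(0.36007) = 19.8°, dipping toward N (azimuth ≈ 011°).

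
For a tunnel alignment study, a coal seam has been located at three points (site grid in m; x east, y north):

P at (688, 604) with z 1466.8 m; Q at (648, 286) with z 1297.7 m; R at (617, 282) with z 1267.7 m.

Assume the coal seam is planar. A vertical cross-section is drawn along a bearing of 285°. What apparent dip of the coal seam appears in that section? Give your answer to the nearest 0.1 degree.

Two edge vectors: P→Q = (-40, -318, -169.1), P→R = (-71, -322, -199.1).
Normal n = (P→Q) × (P→R) = (8863.6, 4042.1, -9698).
So ∂z/∂x = −n_x/n_z = 0.91396 and ∂z/∂y = −n_y/n_z = 0.41680.
Unit vector along 285° is (sin 285°, cos 285°) = (-0.9659, 0.2588).
Slope in that direction = a·(-0.9659) + b·(0.2588) = −0.77494.
Apparent dip = arctan|0.77494| = 37.8° (true dip is 45.1°, so apparent ≤ true as expected).

37.8°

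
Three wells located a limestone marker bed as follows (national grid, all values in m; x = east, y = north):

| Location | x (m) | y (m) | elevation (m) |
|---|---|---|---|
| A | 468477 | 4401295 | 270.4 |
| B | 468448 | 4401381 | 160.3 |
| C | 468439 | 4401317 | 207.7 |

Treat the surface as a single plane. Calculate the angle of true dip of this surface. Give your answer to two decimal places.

Let the plane be z = a·x + b·y + c.
B−A: −29a + 86b = −110.1;  C−A: −38a + 22b = −62.7.
Solving gives a = 1.12928, b = −0.89943.
Gradient magnitude |∇z| = √(a² + b²) = √(1.27527 + 0.80897) = 1.44369.
True dip = arctan(1.44369) = 55.29°, dipping toward NW (azimuth ≈ 309°).

55.29°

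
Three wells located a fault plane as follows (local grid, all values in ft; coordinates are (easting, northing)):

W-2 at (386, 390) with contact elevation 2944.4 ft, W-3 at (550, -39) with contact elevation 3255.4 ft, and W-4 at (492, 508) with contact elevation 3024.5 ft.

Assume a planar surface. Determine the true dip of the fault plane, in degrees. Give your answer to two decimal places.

48.69°

Two edge vectors: W-2→W-3 = (164, -429, 311), W-2→W-4 = (106, 118, 80.1).
Normal n = (W-2→W-3) × (W-2→W-4) = (-71060.9, 19829.6, 64826).
So ∂z/∂E = −n_x/n_z = 1.09618 and ∂z/∂N = −n_y/n_z = −0.30589.
Gradient magnitude |∇z| = √(a² + b²) = √(1.20161 + 0.09357) = 1.13806.
True dip = arctan(1.13806) = 48.69°, dipping toward WNW (azimuth ≈ 286°).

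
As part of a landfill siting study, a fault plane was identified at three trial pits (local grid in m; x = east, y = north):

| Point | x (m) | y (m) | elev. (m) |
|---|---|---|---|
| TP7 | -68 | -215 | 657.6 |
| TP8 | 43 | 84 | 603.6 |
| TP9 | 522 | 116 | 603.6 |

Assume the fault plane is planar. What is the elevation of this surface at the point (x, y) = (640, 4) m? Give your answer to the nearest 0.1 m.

Two edge vectors: TP7→TP8 = (111, 299, -54), TP7→TP9 = (590, 331, -54).
Normal n = (TP7→TP8) × (TP7→TP9) = (1728, -25866, -139669).
So ∂z/∂x = −n_x/n_z = 0.01237 and ∂z/∂y = −n_y/n_z = −0.18519.
Intercept c from TP7: 657.6 + 0.84 − 39.82 = 618.62.
At (640, 4): z = 7.9 − 0.7 + 618.62 = 625.8 m.

625.8 m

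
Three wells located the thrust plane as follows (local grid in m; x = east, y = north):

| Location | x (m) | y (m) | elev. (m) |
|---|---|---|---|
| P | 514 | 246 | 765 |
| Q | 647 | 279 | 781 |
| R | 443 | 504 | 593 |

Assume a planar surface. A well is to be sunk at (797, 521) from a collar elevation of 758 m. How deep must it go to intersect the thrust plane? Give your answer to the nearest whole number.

Let the plane be z = a·x + b·y + c.
Q−P: 133a + 33b = 16;  R−P: −71a + 258b = −172.
Solving gives a = 0.26745, b = −0.59307.
Then c = 765 − a·514 − b·246 = 773.42.
At (797, 521): z_contact = 213.2 − 309.0 + 773.42 = 677.6 m.
Depth below ground = 758 − 677.6 = 80 m.

80 m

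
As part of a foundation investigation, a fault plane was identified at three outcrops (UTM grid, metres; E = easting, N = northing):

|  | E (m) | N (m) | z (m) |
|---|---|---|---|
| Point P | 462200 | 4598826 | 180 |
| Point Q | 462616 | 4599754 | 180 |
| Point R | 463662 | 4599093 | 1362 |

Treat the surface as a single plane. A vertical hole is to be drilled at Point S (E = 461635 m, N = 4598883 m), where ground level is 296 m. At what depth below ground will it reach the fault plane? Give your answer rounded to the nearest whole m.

636 m

Two edge vectors: Point P→Point Q = (416, 928, 0), Point P→Point R = (1462, 267, 1182).
Normal n = (Point P→Point Q) × (Point P→Point R) = (1096896, -491712, -1245664).
So ∂z/∂E = −n_x/n_z = 0.88057133 and ∂z/∂N = −n_y/n_z = −0.39473887.
Intercept c from Point P: 180 − 407000.07 + 1815335.38 = 1408515.31.
At (461635, 4598883): z_contact = 406502.5 − 1815357.9 + 1408515.31 = -340.0 m.
Depth below ground = 296 − (-340.0) = 636 m.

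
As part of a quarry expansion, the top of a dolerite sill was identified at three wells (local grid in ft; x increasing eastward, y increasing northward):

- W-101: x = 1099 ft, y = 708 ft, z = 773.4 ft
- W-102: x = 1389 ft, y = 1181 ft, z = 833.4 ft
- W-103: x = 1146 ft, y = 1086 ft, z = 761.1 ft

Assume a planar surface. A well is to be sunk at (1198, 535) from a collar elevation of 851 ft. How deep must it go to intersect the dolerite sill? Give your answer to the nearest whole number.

Let the plane be z = a·x + b·y + c.
W-102−W-101: 290a + 473b = 60;  W-103−W-101: 47a + 378b = −12.3.
Solving gives a = 0.32610, b = −0.07309.
Then c = 773.4 − a·1099 − b·708 = 466.76.
At (1198, 535): z_contact = 390.7 − 39.1 + 466.76 = 818.3 ft.
Depth below ground = 851 − 818.3 = 33 ft.

33 ft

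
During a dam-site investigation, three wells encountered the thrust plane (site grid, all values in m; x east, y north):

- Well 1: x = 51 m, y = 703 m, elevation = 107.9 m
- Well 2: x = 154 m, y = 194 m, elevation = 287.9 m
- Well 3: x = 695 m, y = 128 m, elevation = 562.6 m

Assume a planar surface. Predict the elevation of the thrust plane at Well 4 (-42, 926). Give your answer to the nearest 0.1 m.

Two edge vectors: Well 1→Well 2 = (103, -509, 180), Well 1→Well 3 = (644, -575, 454.7).
Normal n = (Well 1→Well 2) × (Well 1→Well 3) = (-127942.3, 69085.9, 268571).
So ∂z/∂x = −n_x/n_z = 0.47638 and ∂z/∂y = −n_y/n_z = −0.25724.
Intercept c from Well 1: 107.9 − 24.30 + 180.84 = 264.44.
At (-42, 926): z = −20.0 − 238.2 + 264.44 = 6.2 m.

6.2 m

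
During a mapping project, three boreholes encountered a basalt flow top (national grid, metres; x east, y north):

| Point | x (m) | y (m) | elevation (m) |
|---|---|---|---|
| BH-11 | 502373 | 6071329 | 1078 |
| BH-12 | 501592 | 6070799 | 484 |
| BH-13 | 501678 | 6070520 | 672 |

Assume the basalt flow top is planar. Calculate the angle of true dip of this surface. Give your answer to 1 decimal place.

Two edge vectors: BH-11→BH-12 = (-781, -530, -594), BH-11→BH-13 = (-695, -809, -406).
Normal n = (BH-11→BH-12) × (BH-11→BH-13) = (-265366, 95744, 263479).
So ∂z/∂x = −n_x/n_z = 1.00716 and ∂z/∂y = −n_y/n_z = −0.36338.
Gradient magnitude |∇z| = √(a² + b²) = √(1.01438 + 0.13205) = 1.07071.
True dip = arctan(1.07071) = 47.0°, dipping toward WNW (azimuth ≈ 290°).

47.0°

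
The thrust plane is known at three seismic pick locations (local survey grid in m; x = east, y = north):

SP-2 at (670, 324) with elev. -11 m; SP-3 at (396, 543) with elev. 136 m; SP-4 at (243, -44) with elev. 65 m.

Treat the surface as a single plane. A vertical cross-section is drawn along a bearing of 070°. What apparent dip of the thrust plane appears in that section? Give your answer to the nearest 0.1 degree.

15.0°

Two edge vectors: SP-2→SP-3 = (-274, 219, 147), SP-2→SP-4 = (-427, -368, 76).
Normal n = (SP-2→SP-3) × (SP-2→SP-4) = (70740, -41945, 194345).
So ∂z/∂x = −n_x/n_z = −0.36399 and ∂z/∂y = −n_y/n_z = 0.21583.
Unit vector along 070° is (sin 70°, cos 70°) = (0.9397, 0.3420).
Slope in that direction = a·(0.9397) + b·(0.3420) = −0.26822.
Apparent dip = arctan|0.26822| = 15.0° (true dip is 22.9°, so apparent ≤ true as expected).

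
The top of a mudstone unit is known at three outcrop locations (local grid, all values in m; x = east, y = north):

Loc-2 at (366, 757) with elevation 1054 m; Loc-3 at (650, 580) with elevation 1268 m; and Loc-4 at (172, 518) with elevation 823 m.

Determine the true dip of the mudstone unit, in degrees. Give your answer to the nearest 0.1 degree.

Two edge vectors: Loc-2→Loc-3 = (284, -177, 214), Loc-2→Loc-4 = (-194, -239, -231).
Normal n = (Loc-2→Loc-3) × (Loc-2→Loc-4) = (92033, 24088, -102214).
So ∂z/∂x = −n_x/n_z = 0.90040 and ∂z/∂y = −n_y/n_z = 0.23566.
Gradient magnitude |∇z| = √(a² + b²) = √(0.81071 + 0.05554) = 0.93072.
True dip = arctan(0.93072) = 42.9°, dipping toward WSW (azimuth ≈ 255°).

42.9°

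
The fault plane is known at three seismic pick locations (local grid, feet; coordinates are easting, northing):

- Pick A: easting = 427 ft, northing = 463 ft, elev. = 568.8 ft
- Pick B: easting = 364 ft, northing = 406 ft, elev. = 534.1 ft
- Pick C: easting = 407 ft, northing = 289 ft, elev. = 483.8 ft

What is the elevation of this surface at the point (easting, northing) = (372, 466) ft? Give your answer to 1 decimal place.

563.5 ft

Two edge vectors: Pick A→Pick B = (-63, -57, -34.7), Pick A→Pick C = (-20, -174, -85).
Normal n = (Pick A→Pick B) × (Pick A→Pick C) = (-1192.8, -4661, 9822).
So ∂z/∂easting = −n_x/n_z = 0.12144 and ∂z/∂northing = −n_y/n_z = 0.47455.
Intercept c from Pick A: 568.8 − 51.86 − 219.72 = 297.23.
At (372, 466): z = 45.2 + 221.1 + 297.23 = 563.5 ft.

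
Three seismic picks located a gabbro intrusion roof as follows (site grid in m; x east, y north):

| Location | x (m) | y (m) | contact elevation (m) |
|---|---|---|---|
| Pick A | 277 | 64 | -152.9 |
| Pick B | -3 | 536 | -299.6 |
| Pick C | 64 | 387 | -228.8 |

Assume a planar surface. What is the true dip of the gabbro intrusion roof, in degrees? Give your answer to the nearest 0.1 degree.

56.5°

Let the plane be z = a·x + b·y + c.
Pick B−Pick A: −280a + 472b = −146.7;  Pick C−Pick A: −213a + 323b = −75.9.
Solving gives a = −1.14494, b = −0.99001.
Gradient magnitude |∇z| = √(a² + b²) = √(1.31088 + 0.98011) = 1.51360.
True dip = arctan(1.51360) = 56.5°, dipping toward NE (azimuth ≈ 049°).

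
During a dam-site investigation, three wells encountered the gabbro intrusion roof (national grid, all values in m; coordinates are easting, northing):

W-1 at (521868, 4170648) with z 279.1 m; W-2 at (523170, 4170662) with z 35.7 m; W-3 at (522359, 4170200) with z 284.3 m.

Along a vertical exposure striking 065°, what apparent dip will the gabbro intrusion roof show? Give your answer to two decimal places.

14.45°

Two edge vectors: W-1→W-2 = (1302, 14, -243.4), W-1→W-3 = (491, -448, 5.2).
Normal n = (W-1→W-2) × (W-1→W-3) = (-108970.4, -126279.8, -590170).
So ∂z/∂easting = −n_x/n_z = −0.18464 and ∂z/∂northing = −n_y/n_z = −0.21397.
Unit vector along 065° is (sin 65°, cos 65°) = (0.9063, 0.4226).
Slope in that direction = a·(0.9063) + b·(0.4226) = −0.25777.
Apparent dip = arctan|0.25777| = 14.45° (true dip is 15.8°, so apparent ≤ true as expected).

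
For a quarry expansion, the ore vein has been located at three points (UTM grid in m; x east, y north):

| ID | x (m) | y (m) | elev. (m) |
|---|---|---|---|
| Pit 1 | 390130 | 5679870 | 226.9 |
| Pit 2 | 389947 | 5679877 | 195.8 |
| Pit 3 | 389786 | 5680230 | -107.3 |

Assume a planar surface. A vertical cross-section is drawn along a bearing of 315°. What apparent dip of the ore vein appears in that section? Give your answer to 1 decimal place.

Let the plane be z = a·x + b·y + c.
Pit 2−Pit 1: −183a + 7b = −31.1;  Pit 3−Pit 1: −344a + 360b = −334.2.
Solving gives a = 0.13954, b = −0.79500.
Unit vector along 315° is (sin 315°, cos 315°) = (-0.7071, 0.7071).
Slope in that direction = a·(-0.7071) + b·(0.7071) = −0.66082.
Apparent dip = arctan|0.66082| = 33.5° (true dip is 38.9°, so apparent ≤ true as expected).

33.5°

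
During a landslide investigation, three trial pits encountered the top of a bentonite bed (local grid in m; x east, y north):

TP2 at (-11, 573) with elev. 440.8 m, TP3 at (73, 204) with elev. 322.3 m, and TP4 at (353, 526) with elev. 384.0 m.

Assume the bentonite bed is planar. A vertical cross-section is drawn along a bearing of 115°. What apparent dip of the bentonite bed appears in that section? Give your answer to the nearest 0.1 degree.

Two edge vectors: TP2→TP3 = (84, -369, -118.5), TP2→TP4 = (364, -47, -56.8).
Normal n = (TP2→TP3) × (TP2→TP4) = (15389.7, -38362.8, 130368).
So ∂z/∂x = −n_x/n_z = −0.11805 and ∂z/∂y = −n_y/n_z = 0.29427.
Unit vector along 115° is (sin 115°, cos 115°) = (0.9063, -0.4226).
Slope in that direction = a·(0.9063) + b·(-0.4226) = −0.23135.
Apparent dip = arctan|0.23135| = 13.0° (true dip is 17.6°, so apparent ≤ true as expected).

13.0°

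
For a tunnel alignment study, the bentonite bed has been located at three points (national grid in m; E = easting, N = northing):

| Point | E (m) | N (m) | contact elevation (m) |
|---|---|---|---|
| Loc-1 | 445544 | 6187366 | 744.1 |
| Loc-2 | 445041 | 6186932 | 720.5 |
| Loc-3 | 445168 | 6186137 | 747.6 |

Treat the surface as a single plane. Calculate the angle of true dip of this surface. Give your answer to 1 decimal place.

Two edge vectors: Loc-1→Loc-2 = (-503, -434, -23.6), Loc-1→Loc-3 = (-376, -1229, 3.5).
Normal n = (Loc-1→Loc-2) × (Loc-1→Loc-3) = (-30523.4, 10634.1, 455003).
So ∂z/∂E = −n_x/n_z = 0.06708 and ∂z/∂N = −n_y/n_z = −0.02337.
Gradient magnitude |∇z| = √(a² + b²) = √(0.00450 + 0.00055) = 0.07104.
True dip = arctan(0.07104) = 4.1°, dipping toward WNW (azimuth ≈ 289°).

4.1°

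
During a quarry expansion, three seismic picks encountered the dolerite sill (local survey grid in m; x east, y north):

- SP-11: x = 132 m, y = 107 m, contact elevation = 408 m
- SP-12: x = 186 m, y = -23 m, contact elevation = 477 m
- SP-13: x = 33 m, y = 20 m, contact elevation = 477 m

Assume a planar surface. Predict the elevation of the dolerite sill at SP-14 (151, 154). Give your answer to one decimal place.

Two edge vectors: SP-11→SP-12 = (54, -130, 69), SP-11→SP-13 = (-99, -87, 69).
Normal n = (SP-11→SP-12) × (SP-11→SP-13) = (-2967, -10557, -17568).
So ∂z/∂x = −n_x/n_z = −0.16889 and ∂z/∂y = −n_y/n_z = −0.60092.
Intercept c from SP-11: 408 + 22.29 + 64.30 = 494.59.
At (151, 154): z = −25.5 − 92.5 + 494.59 = 376.5 m.

376.5 m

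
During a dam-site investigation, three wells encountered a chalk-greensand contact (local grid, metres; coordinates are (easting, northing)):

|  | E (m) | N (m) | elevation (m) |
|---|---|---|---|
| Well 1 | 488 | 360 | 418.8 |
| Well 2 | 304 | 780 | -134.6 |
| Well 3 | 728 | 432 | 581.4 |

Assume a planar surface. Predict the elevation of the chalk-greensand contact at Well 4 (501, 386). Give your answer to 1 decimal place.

407.7 m

Two edge vectors: Well 1→Well 2 = (-184, 420, -553.4), Well 1→Well 3 = (240, 72, 162.6).
Normal n = (Well 1→Well 2) × (Well 1→Well 3) = (108136.8, -102897.6, -114048).
So ∂z/∂E = −n_x/n_z = 0.94817 and ∂z/∂N = −n_y/n_z = −0.90223.
Intercept c from Well 1: 418.8 − 462.71 + 324.80 = 280.90.
At (501, 386): z = 475.0 − 348.3 + 280.90 = 407.7 m.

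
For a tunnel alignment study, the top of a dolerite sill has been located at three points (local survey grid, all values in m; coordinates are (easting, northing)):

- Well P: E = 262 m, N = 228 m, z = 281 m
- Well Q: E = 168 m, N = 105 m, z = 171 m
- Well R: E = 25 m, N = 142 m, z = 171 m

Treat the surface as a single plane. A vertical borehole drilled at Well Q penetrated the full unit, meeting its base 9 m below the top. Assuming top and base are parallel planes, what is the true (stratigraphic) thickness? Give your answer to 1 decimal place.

7.1 m

Let the plane be z = a·E + b·N + c.
Well Q−Well P: −94a − 123b = −110;  Well R−Well P: −237a − 86b = −110.
Solving gives a = 0.19319, b = 0.74667.
|∇z| = √(a²+b²) = 0.77125, so dip δ = arctan(0.77125) = 37.64°.
True thickness = vertical thickness × cos δ = 9 × cos 37.64° = 7.1 m.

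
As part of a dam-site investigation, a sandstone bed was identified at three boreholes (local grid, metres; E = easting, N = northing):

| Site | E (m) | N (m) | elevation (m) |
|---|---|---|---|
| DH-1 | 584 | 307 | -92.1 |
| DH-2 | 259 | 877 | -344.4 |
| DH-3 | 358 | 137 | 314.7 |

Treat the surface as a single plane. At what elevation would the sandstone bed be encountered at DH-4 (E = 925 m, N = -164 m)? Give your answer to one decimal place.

Let the plane be z = a·E + b·N + c.
DH-2−DH-1: −325a + 570b = −252.3;  DH-3−DH-1: −226a − 170b = 406.8.
Solving gives a = −1.02670, b = −1.02803.
Then c = -92.1 − a·584 − b·307 = 823.10.
At (925, -164): z = −949.7 + 168.6 + 823.10 = 42.0 m.

42.0 m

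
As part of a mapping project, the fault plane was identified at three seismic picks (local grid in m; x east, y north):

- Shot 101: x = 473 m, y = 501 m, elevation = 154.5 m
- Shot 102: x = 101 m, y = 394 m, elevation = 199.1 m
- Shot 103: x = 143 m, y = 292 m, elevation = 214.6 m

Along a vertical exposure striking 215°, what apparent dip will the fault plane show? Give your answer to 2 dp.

10.57°

Let the plane be z = a·x + b·y + c.
Shot 102−Shot 101: −372a − 107b = 44.6;  Shot 103−Shot 101: −330a − 209b = 60.1.
Solving gives a = −0.06812, b = −0.18001.
Unit vector along 215° is (sin 215°, cos 215°) = (-0.5736, -0.8192).
Slope in that direction = a·(-0.5736) + b·(-0.8192) = 0.18652.
Apparent dip = arctan|0.18652| = 10.57° (true dip is 10.9°, so apparent ≤ true as expected).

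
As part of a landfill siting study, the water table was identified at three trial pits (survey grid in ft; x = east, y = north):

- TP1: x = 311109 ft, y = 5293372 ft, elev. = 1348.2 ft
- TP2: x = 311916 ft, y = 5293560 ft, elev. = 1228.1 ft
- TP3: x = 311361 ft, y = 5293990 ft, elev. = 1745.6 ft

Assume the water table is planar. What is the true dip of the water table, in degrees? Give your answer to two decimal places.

40.19°

Two edge vectors: TP1→TP2 = (807, 188, -120.1), TP1→TP3 = (252, 618, 397.4).
Normal n = (TP1→TP2) × (TP1→TP3) = (148933, -350967, 451350).
So ∂z/∂x = −n_x/n_z = −0.32997 and ∂z/∂y = −n_y/n_z = 0.77759.
Gradient magnitude |∇z| = √(a² + b²) = √(0.10888 + 0.60465) = 0.84471.
True dip = arctan(0.84471) = 40.19°, dipping toward SSE (azimuth ≈ 157°).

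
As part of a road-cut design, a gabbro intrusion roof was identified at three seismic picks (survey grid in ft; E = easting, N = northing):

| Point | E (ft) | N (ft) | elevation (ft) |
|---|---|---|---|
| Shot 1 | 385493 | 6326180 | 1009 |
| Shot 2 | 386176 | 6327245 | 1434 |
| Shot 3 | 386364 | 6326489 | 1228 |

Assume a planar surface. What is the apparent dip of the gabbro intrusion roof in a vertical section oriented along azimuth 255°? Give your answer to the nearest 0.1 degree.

12.2°

Let the plane be z = a·E + b·N + c.
Shot 2−Shot 1: 683a + 1065b = 425;  Shot 3−Shot 1: 871a + 309b = 219.
Solving gives a = 0.14222, b = 0.30785.
Unit vector along 255° is (sin 255°, cos 255°) = (-0.9659, -0.2588).
Slope in that direction = a·(-0.9659) + b·(-0.2588) = −0.21705.
Apparent dip = arctan|0.21705| = 12.2° (true dip is 18.7°, so apparent ≤ true as expected).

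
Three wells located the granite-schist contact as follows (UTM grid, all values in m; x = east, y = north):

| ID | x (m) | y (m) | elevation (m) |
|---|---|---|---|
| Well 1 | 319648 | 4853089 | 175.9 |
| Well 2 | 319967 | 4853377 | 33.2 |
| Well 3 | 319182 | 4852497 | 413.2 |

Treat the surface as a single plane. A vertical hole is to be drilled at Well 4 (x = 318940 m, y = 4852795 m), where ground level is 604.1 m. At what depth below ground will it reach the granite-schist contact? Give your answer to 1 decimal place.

169.6 m

Let the plane be z = a·x + b·y + c.
Well 2−Well 1: 319a + 288b = −142.7;  Well 3−Well 1: −466a − 592b = 237.3.
Solving gives a = −0.295314788, b = −0.168383968.
Then c = 175.9 − a·319648 − b·4853089 = 911755.06.
At (318940, 4852795): z_contact = −94187.70 − 817132.88 + 911755.06 = 434.49 m.
Depth below ground = 604.1 − 434.49 = 169.6 m.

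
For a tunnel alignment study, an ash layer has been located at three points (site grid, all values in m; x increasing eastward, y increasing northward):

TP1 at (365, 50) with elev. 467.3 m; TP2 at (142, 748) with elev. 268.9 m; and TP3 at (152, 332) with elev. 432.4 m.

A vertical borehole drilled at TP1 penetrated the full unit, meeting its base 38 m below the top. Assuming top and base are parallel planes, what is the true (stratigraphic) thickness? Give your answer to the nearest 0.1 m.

Two edge vectors: TP1→TP2 = (-223, 698, -198.4), TP1→TP3 = (-213, 282, -34.9).
Normal n = (TP1→TP2) × (TP1→TP3) = (31588.6, 34476.5, 85788).
So ∂z/∂x = −n_x/n_z = −0.36822 and ∂z/∂y = −n_y/n_z = −0.40188.
|∇z| = √(a²+b²) = 0.54506, so dip δ = arctan(0.54506) = 28.59°.
True thickness = vertical thickness × cos δ = 38 × cos 28.59° = 33.4 m.

33.4 m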